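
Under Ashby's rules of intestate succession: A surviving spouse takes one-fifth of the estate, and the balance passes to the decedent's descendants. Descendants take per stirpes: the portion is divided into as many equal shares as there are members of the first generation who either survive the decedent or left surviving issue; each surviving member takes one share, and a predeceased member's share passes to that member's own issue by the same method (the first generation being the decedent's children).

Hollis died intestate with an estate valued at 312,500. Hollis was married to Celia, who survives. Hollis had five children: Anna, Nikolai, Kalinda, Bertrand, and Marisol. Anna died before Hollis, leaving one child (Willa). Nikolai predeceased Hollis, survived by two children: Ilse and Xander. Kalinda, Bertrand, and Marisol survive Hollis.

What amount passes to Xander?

Xander receives 25,000.

Celia takes one-fifth of 312,500 = 62,500. The remaining 250,000 passes to the descendants.
The descendants' portion (250,000) is divided into 5 shares of 50,000: Kalinda, Bertrand, and Marisol each take 50,000; Anna's 50,000 share passes to Anna's issue; Nikolai's 50,000 share passes to Nikolai's issue.
Anna's share (50,000) passes entirely to Willa.
Nikolai's share (50,000) is divided into 2 shares of 25,000: Ilse and Xander each take 25,000.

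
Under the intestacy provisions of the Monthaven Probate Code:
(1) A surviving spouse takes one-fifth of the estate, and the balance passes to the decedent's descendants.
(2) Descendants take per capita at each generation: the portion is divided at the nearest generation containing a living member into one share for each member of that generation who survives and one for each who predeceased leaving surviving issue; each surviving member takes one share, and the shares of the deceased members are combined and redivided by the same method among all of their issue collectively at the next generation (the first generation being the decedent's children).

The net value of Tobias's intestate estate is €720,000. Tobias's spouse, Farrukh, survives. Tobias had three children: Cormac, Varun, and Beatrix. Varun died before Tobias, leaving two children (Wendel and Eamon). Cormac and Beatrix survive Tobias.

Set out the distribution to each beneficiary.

Farrukh: €144,000; Cormac: €192,000; Wendel: €96,000; Eamon: €96,000; Beatrix: €192,000

Farrukh takes one-fifth of €720,000 = €144,000. The remaining €576,000 passes to the descendants.
The descendants' portion (€576,000) is divided at the children's generation into 3 shares of €192,000. Cormac and Beatrix each take €192,000. The remaining share for the deceased Varun (€192,000) is carried to the next generation.
That pool (€192,000) is divided at the grandchildren's generation equally among Wendel and Eamon: €96,000 each.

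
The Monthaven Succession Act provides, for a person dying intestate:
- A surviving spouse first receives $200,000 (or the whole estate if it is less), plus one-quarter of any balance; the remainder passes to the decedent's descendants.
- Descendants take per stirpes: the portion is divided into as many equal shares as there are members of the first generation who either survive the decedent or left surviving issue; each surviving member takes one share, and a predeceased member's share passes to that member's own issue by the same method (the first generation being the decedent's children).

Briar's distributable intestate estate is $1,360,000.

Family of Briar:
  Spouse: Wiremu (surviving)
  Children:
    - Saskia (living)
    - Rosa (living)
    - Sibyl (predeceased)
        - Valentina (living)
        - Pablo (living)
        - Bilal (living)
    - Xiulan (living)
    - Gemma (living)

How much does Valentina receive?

Valentina receives $58,000.

Wiremu first takes $200,000, leaving a balance of $1,160,000. Wiremu then takes one-quarter of the balance ($290,000), for a total of $490,000. The remaining $870,000 passes to the descendants.
The descendants' portion ($870,000) is divided into 5 shares of $174,000: Saskia, Rosa, Xiulan, and Gemma each take $174,000; Sibyl's $174,000 share passes to Sibyl's issue.
Sibyl's share ($174,000) is divided into 3 shares of $58,000: Valentina, Pablo, and Bilal each take $58,000.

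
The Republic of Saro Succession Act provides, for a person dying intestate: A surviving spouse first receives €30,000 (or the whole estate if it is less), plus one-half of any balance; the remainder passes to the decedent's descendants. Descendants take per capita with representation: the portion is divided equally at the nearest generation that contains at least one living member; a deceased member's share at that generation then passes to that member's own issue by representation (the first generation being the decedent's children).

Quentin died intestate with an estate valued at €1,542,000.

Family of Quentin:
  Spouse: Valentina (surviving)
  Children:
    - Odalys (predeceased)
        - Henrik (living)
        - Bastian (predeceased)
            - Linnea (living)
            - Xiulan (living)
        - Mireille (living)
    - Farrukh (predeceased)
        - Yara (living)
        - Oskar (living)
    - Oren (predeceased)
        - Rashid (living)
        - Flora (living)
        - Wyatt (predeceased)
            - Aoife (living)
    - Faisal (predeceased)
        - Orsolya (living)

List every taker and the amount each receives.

Valentina first takes €30,000, leaving a balance of €1,512,000. Valentina then takes one-half of the balance (€756,000), for a total of €786,000. The remaining €756,000 passes to the descendants.
No child survives, so the initial division is made at the grandchildren's generation.
The descendants' portion (€756,000) is divided into 9 shares of €84,000: Henrik, Mireille, Yara, Oskar, Rashid, Flora, and Orsolya each take €84,000; Bastian's €84,000 share passes to Bastian's issue; Wyatt's €84,000 share passes to Wyatt's issue.
Bastian's share (€84,000) is divided into 2 shares of €42,000: Linnea and Xiulan each take €42,000.
Wyatt's share (€84,000) passes entirely to Aoife.

Valentina: €786,000; Henrik: €84,000; Linnea: €42,000; Xiulan: €42,000; Mireille: €84,000; Yara: €84,000; Oskar: €84,000; Rashid: €84,000; Flora: €84,000; Aoife: €84,000; Orsolya: €84,000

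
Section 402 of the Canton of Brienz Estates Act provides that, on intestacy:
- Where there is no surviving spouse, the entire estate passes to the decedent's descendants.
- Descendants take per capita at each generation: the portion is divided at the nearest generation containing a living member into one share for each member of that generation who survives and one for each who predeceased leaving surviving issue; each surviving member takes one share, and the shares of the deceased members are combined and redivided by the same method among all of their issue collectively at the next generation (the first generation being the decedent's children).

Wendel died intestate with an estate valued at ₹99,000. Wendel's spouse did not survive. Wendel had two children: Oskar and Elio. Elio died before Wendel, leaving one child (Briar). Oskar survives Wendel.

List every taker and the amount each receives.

The entire ₹99,000 passes to the descendants.
That amount (₹99,000) is divided at the children's generation into 2 shares of ₹49,500. Oskar takes ₹49,500. The remaining share for the deceased Elio (₹49,500) is carried to the next generation.
That pool (₹49,500) passes entirely to Briar, the sole taker at the grandchildren's generation.

Oskar: ₹49,500; Briar: ₹49,500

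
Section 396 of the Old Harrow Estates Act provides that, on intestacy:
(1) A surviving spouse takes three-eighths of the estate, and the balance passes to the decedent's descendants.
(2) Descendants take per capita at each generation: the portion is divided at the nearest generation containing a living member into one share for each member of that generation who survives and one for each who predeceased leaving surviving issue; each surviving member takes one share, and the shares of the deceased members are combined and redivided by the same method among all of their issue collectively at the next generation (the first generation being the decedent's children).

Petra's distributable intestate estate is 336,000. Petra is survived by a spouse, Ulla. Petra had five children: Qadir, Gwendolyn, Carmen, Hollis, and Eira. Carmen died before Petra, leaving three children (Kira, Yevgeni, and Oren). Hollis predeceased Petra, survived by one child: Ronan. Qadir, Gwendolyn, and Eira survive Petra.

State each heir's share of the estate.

Ulla: 126,000; Qadir: 42,000; Gwendolyn: 42,000; Kira: 21,000; Yevgeni: 21,000; Oren: 21,000; Ronan: 21,000; Eira: 42,000

Ulla takes three-eighths of 336,000 = 126,000. The remaining 210,000 passes to the descendants.
The descendants' portion (210,000) is divided at the children's generation into 5 shares of 42,000. Qadir, Gwendolyn, and Eira each take 42,000. The 2 shares of the deceased (Carmen and Hollis) are combined into a pool of 84,000.
That pool (84,000) is divided at the grandchildren's generation equally among Kira, Yevgeni, Oren, and Ronan: 21,000 each.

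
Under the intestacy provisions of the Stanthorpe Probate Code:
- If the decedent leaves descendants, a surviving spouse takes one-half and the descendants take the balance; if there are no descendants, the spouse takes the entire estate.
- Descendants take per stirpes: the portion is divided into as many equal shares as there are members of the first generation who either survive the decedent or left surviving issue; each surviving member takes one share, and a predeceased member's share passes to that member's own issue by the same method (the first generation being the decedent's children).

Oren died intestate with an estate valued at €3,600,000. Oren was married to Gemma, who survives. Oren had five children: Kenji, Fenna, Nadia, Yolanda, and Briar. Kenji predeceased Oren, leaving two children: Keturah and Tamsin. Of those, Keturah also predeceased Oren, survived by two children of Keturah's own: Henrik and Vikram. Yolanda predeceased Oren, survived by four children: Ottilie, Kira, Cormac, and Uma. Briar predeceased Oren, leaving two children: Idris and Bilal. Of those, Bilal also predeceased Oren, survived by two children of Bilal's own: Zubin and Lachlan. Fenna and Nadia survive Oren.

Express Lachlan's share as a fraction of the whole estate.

Lachlan receives 1/40 of the estate.

Gemma takes one-half of €3,600,000 = €1,800,000. The remaining €1,800,000 passes to the descendants.
The descendants' portion (€1,800,000) is divided into 5 shares of €360,000: Fenna and Nadia each take €360,000; Kenji's €360,000 share passes to Kenji's issue; Yolanda's €360,000 share passes to Yolanda's issue; Briar's €360,000 share passes to Briar's issue.
Kenji's share (€360,000) is divided into 2 shares of €180,000: Tamsin takes €180,000; Keturah's €180,000 share passes to Keturah's issue.
Keturah's share (€180,000) is divided into 2 shares of €90,000: Henrik and Vikram each take €90,000.
Yolanda's share (€360,000) is divided into 4 shares of €90,000: Ottilie, Kira, Cormac, and Uma each take €90,000.
Briar's share (€360,000) is divided into 2 shares of €180,000: Idris takes €180,000; Bilal's €180,000 share passes to Bilal's issue.
Bilal's share (€180,000) is divided into 2 shares of €90,000: Zubin and Lachlan each take €90,000.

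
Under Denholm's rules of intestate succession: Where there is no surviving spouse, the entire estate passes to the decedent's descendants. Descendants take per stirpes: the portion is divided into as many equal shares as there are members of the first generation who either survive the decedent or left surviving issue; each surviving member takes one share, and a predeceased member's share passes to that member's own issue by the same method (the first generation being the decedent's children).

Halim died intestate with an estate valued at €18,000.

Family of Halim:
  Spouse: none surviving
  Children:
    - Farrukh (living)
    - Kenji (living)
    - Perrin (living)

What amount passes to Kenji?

Kenji receives €6,000.

The entire €18,000 passes to the descendants.
That amount (€18,000) is divided into 3 shares of €6,000: Farrukh, Kenji, and Perrin each take €6,000.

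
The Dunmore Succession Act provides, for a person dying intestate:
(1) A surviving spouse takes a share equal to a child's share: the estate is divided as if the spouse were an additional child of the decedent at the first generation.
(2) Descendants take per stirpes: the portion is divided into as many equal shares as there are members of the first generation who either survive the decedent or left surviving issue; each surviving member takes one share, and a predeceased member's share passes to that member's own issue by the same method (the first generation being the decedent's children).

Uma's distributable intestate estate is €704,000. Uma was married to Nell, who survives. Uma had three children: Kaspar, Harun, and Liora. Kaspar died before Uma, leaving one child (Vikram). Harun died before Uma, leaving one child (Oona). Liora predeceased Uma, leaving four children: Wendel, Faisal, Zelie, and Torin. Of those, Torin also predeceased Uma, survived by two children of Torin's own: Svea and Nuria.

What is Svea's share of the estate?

The spouse counts as an additional share at the children's level, so there are 4 primary shares of €176,000. Nell takes one such share (€176,000).
The children's combined portion (€528,000) is divided into 3 shares of €176,000: Kaspar's €176,000 share passes to Kaspar's issue; Harun's €176,000 share passes to Harun's issue; Liora's €176,000 share passes to Liora's issue.
Kaspar's share (€176,000) passes entirely to Vikram.
Harun's share (€176,000) passes entirely to Oona.
Liora's share (€176,000) is divided into 4 shares of €44,000: Wendel, Faisal, and Zelie each take €44,000; Torin's €44,000 share passes to Torin's issue.
Torin's share (€44,000) is divided into 2 shares of €22,000: Svea and Nuria each take €22,000.

Svea receives €22,000.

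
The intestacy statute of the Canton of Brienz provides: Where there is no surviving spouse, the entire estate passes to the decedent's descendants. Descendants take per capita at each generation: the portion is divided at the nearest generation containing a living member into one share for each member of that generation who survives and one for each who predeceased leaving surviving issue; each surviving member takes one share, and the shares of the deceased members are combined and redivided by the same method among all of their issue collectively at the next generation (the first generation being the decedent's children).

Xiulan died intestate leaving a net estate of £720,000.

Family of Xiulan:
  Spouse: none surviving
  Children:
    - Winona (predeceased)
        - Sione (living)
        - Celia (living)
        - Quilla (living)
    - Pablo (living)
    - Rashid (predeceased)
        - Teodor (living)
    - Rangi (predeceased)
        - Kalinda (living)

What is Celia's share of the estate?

The entire £720,000 passes to the descendants.
That amount (£720,000) is divided at the children's generation into 4 shares of £180,000. Pablo takes £180,000. The 3 shares of the deceased (Winona, Rashid, and Rangi) are combined into a pool of £540,000.
That pool (£540,000) is divided at the grandchildren's generation equally among Sione, Celia, Quilla, Teodor, and Kalinda: £108,000 each.

Celia receives £108,000.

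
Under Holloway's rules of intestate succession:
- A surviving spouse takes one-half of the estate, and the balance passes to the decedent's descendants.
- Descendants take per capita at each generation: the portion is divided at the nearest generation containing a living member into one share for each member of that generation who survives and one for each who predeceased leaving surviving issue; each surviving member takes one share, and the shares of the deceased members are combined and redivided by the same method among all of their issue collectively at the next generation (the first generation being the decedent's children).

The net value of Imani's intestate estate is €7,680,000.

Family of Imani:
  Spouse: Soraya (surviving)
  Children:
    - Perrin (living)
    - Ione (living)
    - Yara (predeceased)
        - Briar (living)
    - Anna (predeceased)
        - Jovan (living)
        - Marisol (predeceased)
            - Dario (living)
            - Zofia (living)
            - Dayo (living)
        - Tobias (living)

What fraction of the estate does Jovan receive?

Soraya takes one-half of €7,680,000 = €3,840,000. The remaining €3,840,000 passes to the descendants.
The descendants' portion (€3,840,000) is divided at the children's generation into 4 shares of €960,000. Perrin and Ione each take €960,000. The 2 shares of the deceased (Yara and Anna) are combined into a pool of €1,920,000.
That pool (€1,920,000) is divided at the grandchildren's generation into 4 shares of €480,000. Briar, Jovan, and Tobias each take €480,000. The remaining share for the deceased Marisol (€480,000) is carried to the next generation.
That pool (€480,000) is divided at the great-grandchildren's generation equally among Dario, Zofia, and Dayo: €160,000 each.

Jovan receives 1/16 of the estate.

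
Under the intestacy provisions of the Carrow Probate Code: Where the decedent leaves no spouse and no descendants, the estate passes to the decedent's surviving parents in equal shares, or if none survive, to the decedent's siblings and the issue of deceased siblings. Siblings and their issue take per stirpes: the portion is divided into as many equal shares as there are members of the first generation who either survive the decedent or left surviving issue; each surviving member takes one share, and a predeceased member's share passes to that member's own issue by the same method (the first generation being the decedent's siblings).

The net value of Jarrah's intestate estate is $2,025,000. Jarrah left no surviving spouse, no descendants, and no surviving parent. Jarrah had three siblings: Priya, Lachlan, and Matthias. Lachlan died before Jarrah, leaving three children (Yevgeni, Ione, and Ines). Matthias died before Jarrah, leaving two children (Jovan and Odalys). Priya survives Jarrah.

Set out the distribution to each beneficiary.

Priya: $675,000; Yevgeni: $225,000; Ione: $225,000; Ines: $225,000; Jovan: $337,500; Odalys: $337,500

The entire $2,025,000 passes to the siblings and their issue.
That amount ($2,025,000) is divided into 3 shares of $675,000: Priya takes $675,000; Lachlan's $675,000 share passes to Lachlan's issue; Matthias's $675,000 share passes to Matthias's issue.
Lachlan's share ($675,000) is divided into 3 shares of $225,000: Yevgeni, Ione, and Ines each take $225,000.
Matthias's share ($675,000) is divided into 2 shares of $337,500: Jovan and Odalys each take $337,500.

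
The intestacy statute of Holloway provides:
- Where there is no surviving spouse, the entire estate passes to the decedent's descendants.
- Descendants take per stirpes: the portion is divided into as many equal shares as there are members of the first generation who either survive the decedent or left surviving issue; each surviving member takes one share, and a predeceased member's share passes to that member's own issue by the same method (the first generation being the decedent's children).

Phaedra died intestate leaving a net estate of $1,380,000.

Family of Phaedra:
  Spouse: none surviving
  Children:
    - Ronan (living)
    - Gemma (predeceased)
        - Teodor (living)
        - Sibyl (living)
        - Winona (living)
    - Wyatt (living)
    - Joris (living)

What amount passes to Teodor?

The entire $1,380,000 passes to the descendants.
That amount ($1,380,000) is divided into 4 shares of $345,000: Ronan, Wyatt, and Joris each take $345,000; Gemma's $345,000 share passes to Gemma's issue.
Gemma's share ($345,000) is divided into 3 shares of $115,000: Teodor, Sibyl, and Winona each take $115,000.

Teodor receives $115,000.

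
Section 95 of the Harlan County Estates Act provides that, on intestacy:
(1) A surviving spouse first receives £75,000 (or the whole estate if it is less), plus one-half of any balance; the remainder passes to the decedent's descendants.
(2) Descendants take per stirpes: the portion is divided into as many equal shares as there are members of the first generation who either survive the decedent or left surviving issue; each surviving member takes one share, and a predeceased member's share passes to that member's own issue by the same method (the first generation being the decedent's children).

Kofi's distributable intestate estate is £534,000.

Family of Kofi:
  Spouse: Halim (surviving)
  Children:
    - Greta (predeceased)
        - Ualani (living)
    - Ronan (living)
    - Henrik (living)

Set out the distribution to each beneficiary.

Halim: £304,500; Ualani: £76,500; Ronan: £76,500; Henrik: £76,500

Halim first takes £75,000, leaving a balance of £459,000. Halim then takes one-half of the balance (£229,500), for a total of £304,500. The remaining £229,500 passes to the descendants.
The descendants' portion (£229,500) is divided into 3 shares of £76,500: Ronan and Henrik each take £76,500; Greta's £76,500 share passes to Greta's issue.
Greta's share (£76,500) passes entirely to Ualani.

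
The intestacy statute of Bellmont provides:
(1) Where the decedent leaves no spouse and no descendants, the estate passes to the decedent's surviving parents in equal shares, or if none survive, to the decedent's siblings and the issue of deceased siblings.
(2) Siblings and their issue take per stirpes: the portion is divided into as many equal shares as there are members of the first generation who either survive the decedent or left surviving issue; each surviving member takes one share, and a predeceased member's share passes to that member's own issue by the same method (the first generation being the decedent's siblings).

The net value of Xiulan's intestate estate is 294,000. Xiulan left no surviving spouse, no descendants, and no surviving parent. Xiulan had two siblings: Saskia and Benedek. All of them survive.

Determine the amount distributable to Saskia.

Saskia receives 147,000.

The entire 294,000 passes to the siblings and their issue.
That amount (294,000) is divided into 2 shares of 147,000: Saskia and Benedek each take 147,000.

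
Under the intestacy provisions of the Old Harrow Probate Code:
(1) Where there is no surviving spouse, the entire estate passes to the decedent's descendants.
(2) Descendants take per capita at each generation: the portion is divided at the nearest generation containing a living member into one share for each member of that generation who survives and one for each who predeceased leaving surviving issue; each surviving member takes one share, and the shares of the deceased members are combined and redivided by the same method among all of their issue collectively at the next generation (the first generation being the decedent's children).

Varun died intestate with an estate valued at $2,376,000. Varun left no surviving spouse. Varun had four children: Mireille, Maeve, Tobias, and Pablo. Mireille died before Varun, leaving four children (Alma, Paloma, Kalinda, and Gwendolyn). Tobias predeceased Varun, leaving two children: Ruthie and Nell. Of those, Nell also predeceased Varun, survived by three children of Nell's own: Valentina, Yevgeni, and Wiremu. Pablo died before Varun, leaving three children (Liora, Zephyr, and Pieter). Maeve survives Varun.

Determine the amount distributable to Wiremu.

Wiremu receives $66,000.

The entire $2,376,000 passes to the descendants.
That amount ($2,376,000) is divided at the children's generation into 4 shares of $594,000. Maeve takes $594,000. The 3 shares of the deceased (Mireille, Tobias, and Pablo) are combined into a pool of $1,782,000.
That pool ($1,782,000) is divided at the grandchildren's generation into 9 shares of $198,000. Alma, Paloma, Kalinda, Gwendolyn, Ruthie, Liora, Zephyr, and Pieter each take $198,000. The remaining share for the deceased Nell ($198,000) is carried to the next generation.
That pool ($198,000) is divided at the great-grandchildren's generation equally among Valentina, Yevgeni, and Wiremu: $66,000 each.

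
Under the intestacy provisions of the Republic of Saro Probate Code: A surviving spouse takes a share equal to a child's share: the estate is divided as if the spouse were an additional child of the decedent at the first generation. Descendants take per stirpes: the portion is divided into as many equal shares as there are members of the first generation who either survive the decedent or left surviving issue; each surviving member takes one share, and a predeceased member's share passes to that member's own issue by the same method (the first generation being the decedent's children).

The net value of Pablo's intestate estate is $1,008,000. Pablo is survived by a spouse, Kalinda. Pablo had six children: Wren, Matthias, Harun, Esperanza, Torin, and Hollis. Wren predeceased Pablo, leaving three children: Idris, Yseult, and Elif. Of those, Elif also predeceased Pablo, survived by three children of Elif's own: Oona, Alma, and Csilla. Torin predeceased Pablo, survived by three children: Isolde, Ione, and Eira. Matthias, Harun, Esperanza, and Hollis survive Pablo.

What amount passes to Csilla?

Csilla receives $16,000.

The spouse counts as an additional share at the children's level, so there are 7 primary shares of $144,000. Kalinda takes one such share ($144,000).
The children's combined portion ($864,000) is divided into 6 shares of $144,000: Matthias, Harun, Esperanza, and Hollis each take $144,000; Wren's $144,000 share passes to Wren's issue; Torin's $144,000 share passes to Torin's issue.
Wren's share ($144,000) is divided into 3 shares of $48,000: Idris and Yseult each take $48,000; Elif's $48,000 share passes to Elif's issue.
Elif's share ($48,000) is divided into 3 shares of $16,000: Oona, Alma, and Csilla each take $16,000.
Torin's share ($144,000) is divided into 3 shares of $48,000: Isolde, Ione, and Eira each take $48,000.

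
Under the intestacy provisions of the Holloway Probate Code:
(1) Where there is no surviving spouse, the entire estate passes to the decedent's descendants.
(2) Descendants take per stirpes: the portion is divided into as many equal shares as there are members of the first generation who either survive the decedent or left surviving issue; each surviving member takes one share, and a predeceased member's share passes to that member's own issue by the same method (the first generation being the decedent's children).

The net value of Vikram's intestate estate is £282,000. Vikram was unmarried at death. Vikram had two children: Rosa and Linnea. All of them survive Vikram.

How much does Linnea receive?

The entire £282,000 passes to the descendants.
That amount (£282,000) is divided into 2 shares of £141,000: Rosa and Linnea each take £141,000.

Linnea receives £141,000.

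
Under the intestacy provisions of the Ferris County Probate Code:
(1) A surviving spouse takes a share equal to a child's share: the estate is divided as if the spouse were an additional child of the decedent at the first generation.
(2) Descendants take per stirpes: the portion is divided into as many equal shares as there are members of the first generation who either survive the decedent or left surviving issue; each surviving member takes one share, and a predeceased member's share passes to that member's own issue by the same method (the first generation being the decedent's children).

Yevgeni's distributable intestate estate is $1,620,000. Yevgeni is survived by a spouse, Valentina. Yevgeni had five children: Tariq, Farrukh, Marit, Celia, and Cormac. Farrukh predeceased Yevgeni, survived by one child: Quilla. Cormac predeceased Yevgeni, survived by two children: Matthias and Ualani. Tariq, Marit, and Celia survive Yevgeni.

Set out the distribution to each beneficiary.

The spouse counts as an additional share at the children's level, so there are 6 primary shares of $270,000. Valentina takes one such share ($270,000).
The children's combined portion ($1,350,000) is divided into 5 shares of $270,000: Tariq, Marit, and Celia each take $270,000; Farrukh's $270,000 share passes to Farrukh's issue; Cormac's $270,000 share passes to Cormac's issue.
Farrukh's share ($270,000) passes entirely to Quilla.
Cormac's share ($270,000) is divided into 2 shares of $135,000: Matthias and Ualani each take $135,000.

Valentina: $270,000; Tariq: $270,000; Quilla: $270,000; Marit: $270,000; Celia: $270,000; Matthias: $135,000; Ualani: $135,000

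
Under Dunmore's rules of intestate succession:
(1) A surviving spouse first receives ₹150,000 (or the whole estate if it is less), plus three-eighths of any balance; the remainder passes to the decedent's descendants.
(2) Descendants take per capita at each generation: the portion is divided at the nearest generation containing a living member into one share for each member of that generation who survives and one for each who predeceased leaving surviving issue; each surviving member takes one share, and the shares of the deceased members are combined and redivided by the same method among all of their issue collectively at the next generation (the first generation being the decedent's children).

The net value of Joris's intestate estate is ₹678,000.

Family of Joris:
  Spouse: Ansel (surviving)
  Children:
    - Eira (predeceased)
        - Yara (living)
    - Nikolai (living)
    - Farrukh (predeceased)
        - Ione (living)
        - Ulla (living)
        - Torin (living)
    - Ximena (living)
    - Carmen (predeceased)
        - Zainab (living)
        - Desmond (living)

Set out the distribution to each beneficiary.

Ansel first takes ₹150,000, leaving a balance of ₹528,000. Ansel then takes three-eighths of the balance (₹198,000), for a total of ₹348,000. The remaining ₹330,000 passes to the descendants.
The descendants' portion (₹330,000) is divided at the children's generation into 5 shares of ₹66,000. Nikolai and Ximena each take ₹66,000. The 3 shares of the deceased (Eira, Farrukh, and Carmen) are combined into a pool of ₹198,000.
That pool (₹198,000) is divided at the grandchildren's generation equally among Yara, Ione, Ulla, Torin, Zainab, and Desmond: ₹33,000 each.

Ansel: ₹348,000; Yara: ₹33,000; Nikolai: ₹66,000; Ione: ₹33,000; Ulla: ₹33,000; Torin: ₹33,000; Ximena: ₹66,000; Zainab: ₹33,000; Desmond: ₹33,000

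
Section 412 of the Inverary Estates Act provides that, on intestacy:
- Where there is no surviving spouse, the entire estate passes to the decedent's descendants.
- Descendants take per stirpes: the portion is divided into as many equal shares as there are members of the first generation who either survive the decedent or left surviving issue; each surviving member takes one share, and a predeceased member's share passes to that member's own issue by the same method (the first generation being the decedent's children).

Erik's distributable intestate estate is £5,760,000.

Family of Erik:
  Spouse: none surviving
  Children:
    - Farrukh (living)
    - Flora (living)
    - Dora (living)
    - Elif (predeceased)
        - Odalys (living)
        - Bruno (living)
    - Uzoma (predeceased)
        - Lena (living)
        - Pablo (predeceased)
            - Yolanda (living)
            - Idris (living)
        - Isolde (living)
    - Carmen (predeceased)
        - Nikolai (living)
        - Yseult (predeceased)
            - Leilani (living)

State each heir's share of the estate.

Farrukh: £960,000; Flora: £960,000; Dora: £960,000; Odalys: £480,000; Bruno: £480,000; Lena: £320,000; Yolanda: £160,000; Idris: £160,000; Isolde: £320,000; Nikolai: £480,000; Leilani: £480,000

The entire £5,760,000 passes to the descendants.
That amount (£5,760,000) is divided into 6 shares of £960,000: Farrukh, Flora, and Dora each take £960,000; Elif's £960,000 share passes to Elif's issue; Uzoma's £960,000 share passes to Uzoma's issue; Carmen's £960,000 share passes to Carmen's issue.
Elif's share (£960,000) is divided into 2 shares of £480,000: Odalys and Bruno each take £480,000.
Uzoma's share (£960,000) is divided into 3 shares of £320,000: Lena and Isolde each take £320,000; Pablo's £320,000 share passes to Pablo's issue.
Pablo's share (£320,000) is divided into 2 shares of £160,000: Yolanda and Idris each take £160,000.
Carmen's share (£960,000) is divided into 2 shares of £480,000: Nikolai takes £480,000; Yseult's £480,000 share passes to Yseult's issue.
Yseult's share (£480,000) passes entirely to Leilani.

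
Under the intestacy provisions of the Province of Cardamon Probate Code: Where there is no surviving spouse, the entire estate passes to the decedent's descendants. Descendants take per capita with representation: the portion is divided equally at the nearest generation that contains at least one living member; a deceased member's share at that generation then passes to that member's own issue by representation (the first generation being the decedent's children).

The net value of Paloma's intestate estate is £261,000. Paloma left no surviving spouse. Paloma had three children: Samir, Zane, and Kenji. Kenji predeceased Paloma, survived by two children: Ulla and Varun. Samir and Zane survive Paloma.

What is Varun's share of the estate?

The entire £261,000 passes to the descendants.
That amount (£261,000) is divided into 3 shares of £87,000: Samir and Zane each take £87,000; Kenji's £87,000 share passes to Kenji's issue.
Kenji's share (£87,000) is divided into 2 shares of £43,500: Ulla and Varun each take £43,500.

Varun receives £43,500.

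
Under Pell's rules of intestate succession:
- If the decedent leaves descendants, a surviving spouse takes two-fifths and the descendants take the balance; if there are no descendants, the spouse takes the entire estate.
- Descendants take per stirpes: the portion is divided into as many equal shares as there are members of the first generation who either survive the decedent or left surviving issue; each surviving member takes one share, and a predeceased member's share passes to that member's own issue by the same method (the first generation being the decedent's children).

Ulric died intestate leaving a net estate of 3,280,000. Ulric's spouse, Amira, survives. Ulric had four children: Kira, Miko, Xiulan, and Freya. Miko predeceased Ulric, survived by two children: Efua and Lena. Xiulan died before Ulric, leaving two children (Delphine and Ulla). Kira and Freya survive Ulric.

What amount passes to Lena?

Amira takes two-fifths of 3,280,000 = 1,312,000. The remaining 1,968,000 passes to the descendants.
The descendants' portion (1,968,000) is divided into 4 shares of 492,000: Kira and Freya each take 492,000; Miko's 492,000 share passes to Miko's issue; Xiulan's 492,000 share passes to Xiulan's issue.
Miko's share (492,000) is divided into 2 shares of 246,000: Efua and Lena each take 246,000.
Xiulan's share (492,000) is divided into 2 shares of 246,000: Delphine and Ulla each take 246,000.

Lena receives 246,000.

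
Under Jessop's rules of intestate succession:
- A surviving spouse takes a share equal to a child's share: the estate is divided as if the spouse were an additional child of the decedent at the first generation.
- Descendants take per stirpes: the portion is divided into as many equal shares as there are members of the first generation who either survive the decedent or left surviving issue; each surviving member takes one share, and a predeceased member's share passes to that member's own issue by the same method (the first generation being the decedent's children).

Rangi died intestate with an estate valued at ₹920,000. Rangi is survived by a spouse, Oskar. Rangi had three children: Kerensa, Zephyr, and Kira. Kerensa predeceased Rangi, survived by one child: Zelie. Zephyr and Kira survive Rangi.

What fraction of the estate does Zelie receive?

Zelie receives 1/4 of the estate.

The spouse counts as an additional share at the children's level, so there are 4 primary shares of ₹230,000. Oskar takes one such share (₹230,000).
The children's combined portion (₹690,000) is divided into 3 shares of ₹230,000: Zephyr and Kira each take ₹230,000; Kerensa's ₹230,000 share passes to Kerensa's issue.
Kerensa's share (₹230,000) passes entirely to Zelie.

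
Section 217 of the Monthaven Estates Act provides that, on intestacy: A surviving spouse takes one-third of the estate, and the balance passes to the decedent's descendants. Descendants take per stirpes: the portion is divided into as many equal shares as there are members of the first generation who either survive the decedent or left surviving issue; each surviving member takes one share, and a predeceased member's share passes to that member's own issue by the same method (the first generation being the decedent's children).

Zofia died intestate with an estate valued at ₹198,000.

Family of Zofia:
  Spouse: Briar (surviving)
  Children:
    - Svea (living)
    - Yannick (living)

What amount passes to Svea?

Briar takes one-third of ₹198,000 = ₹66,000. The remaining ₹132,000 passes to the descendants.
The descendants' portion (₹132,000) is divided into 2 shares of ₹66,000: Svea and Yannick each take ₹66,000.

Svea receives ₹66,000.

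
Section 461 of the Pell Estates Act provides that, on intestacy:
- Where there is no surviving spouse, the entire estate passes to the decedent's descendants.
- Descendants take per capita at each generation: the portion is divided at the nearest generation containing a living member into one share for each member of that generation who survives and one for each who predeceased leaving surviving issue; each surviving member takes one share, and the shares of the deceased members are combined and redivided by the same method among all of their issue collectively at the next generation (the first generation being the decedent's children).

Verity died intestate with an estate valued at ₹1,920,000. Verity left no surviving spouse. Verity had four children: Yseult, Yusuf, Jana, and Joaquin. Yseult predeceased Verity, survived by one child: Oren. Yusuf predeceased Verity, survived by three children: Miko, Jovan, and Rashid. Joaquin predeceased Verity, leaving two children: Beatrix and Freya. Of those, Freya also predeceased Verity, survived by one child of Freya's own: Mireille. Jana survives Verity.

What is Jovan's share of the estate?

The entire ₹1,920,000 passes to the descendants.
That amount (₹1,920,000) is divided at the children's generation into 4 shares of ₹480,000. Jana takes ₹480,000. The 3 shares of the deceased (Yseult, Yusuf, and Joaquin) are combined into a pool of ₹1,440,000.
That pool (₹1,440,000) is divided at the grandchildren's generation into 6 shares of ₹240,000. Oren, Miko, Jovan, Rashid, and Beatrix each take ₹240,000. The remaining share for the deceased Freya (₹240,000) is carried to the next generation.
That pool (₹240,000) passes entirely to Mireille, the sole taker at the great-grandchildren's generation.

Jovan receives ₹240,000.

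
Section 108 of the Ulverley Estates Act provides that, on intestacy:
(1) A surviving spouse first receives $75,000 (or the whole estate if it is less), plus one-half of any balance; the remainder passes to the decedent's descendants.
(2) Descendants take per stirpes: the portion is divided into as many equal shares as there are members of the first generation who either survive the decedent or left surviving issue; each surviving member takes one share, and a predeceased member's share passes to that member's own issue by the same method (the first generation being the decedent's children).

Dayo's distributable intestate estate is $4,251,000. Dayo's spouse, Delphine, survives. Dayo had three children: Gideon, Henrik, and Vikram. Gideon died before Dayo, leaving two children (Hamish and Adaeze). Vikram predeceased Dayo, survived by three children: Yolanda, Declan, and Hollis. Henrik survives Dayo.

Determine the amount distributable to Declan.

Delphine first takes $75,000, leaving a balance of $4,176,000. Delphine then takes one-half of the balance ($2,088,000), for a total of $2,163,000. The remaining $2,088,000 passes to the descendants.
The descendants' portion ($2,088,000) is divided into 3 shares of $696,000: Henrik takes $696,000; Gideon's $696,000 share passes to Gideon's issue; Vikram's $696,000 share passes to Vikram's issue.
Gideon's share ($696,000) is divided into 2 shares of $348,000: Hamish and Adaeze each take $348,000.
Vikram's share ($696,000) is divided into 3 shares of $232,000: Yolanda, Declan, and Hollis each take $232,000.

Declan receives $232,000.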